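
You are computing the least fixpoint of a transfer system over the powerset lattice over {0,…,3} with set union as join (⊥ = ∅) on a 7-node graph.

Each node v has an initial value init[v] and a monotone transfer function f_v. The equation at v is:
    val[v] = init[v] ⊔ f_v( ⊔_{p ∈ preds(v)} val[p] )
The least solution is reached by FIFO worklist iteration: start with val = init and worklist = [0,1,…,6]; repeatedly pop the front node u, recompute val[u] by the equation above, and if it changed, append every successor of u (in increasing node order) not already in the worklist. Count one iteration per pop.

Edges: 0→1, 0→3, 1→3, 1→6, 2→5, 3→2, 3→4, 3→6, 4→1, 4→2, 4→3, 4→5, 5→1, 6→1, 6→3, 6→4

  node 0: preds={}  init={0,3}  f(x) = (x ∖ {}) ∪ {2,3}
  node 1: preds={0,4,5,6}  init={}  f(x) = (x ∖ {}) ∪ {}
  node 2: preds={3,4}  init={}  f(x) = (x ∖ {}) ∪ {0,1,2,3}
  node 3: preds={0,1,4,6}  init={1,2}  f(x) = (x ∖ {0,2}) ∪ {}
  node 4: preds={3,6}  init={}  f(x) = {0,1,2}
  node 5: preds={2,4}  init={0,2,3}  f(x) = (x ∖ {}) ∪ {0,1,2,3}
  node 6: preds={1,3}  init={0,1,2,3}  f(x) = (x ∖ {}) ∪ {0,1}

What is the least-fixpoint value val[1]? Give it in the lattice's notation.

{0,1,2,3}

Trace (10 dequeues):
  [1] u=0 | in {} | out {0,2,3} | prev {0,3} | push {}
  [2] u=1 | in {0,1,2,3} | out {0,1,2,3} | prev {} | push {}
  [3] u=2 | in {1,2} | out {0,1,2,3} | prev {} | push {}
  [4] u=3 | in {0,1,2,3} | out {1,2,3} | prev {1,2} | push {2}
  [5] u=4 | in {0,1,2,3} | out {0,1,2} | prev {} | push {1,3}
  [6] u=5 | in {0,1,2,3} | out {0,1,2,3} | prev {0,2,3} | push {}
  [7] u=6 | in {0,1,2,3} | out {0,1,2,3} | ==
  [8] u=2 | in {0,1,2,3} | out {0,1,2,3} | ==
  [9] u=1 | in {0,1,2,3} | out {0,1,2,3} | ==
  [10] u=3 | in {0,1,2,3} | out {1,2,3} | ==

Converged values:
  [0] {0,2,3}
  [1] {0,1,2,3}
  [2] {0,1,2,3}
  [3] {1,2,3}
  [4] {0,1,2}
  [5] {0,1,2,3}
  [6] {0,1,2,3}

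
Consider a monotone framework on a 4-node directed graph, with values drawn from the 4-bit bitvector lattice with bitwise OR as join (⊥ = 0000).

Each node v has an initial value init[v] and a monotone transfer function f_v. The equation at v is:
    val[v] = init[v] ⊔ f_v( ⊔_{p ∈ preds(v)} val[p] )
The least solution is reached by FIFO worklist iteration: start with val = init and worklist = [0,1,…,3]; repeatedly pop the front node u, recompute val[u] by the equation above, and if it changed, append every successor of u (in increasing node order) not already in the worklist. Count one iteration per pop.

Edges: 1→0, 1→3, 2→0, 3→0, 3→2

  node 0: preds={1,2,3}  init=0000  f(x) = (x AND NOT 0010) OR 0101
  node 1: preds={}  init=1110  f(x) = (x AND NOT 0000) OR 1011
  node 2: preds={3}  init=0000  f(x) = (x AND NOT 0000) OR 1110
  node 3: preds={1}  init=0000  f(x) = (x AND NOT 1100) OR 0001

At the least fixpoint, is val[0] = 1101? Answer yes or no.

Iteration log — 7 steps:
  step 1. node 0  ⊔preds=1110  new=1101  old=0000  +wl: 
  step 2. node 1  ⊔preds=0000  new=1111  old=1110  +wl: 0
  step 3. node 2  ⊔preds=0000  new=1110  old=0000  +wl: 
  step 4. node 3  ⊔preds=1111  new=0011  old=0000  +wl: 2
  step 5. node 0  ⊔preds=1111  new=1101  stable
  step 6. node 2  ⊔preds=0011  new=1111  old=1110  +wl: 0
  step 7. node 0  ⊔preds=1111  new=1101  stable

Least fixpoint reached:
  node 0: 1101
  node 1: 1111
  node 2: 1111
  node 3: 0011

yes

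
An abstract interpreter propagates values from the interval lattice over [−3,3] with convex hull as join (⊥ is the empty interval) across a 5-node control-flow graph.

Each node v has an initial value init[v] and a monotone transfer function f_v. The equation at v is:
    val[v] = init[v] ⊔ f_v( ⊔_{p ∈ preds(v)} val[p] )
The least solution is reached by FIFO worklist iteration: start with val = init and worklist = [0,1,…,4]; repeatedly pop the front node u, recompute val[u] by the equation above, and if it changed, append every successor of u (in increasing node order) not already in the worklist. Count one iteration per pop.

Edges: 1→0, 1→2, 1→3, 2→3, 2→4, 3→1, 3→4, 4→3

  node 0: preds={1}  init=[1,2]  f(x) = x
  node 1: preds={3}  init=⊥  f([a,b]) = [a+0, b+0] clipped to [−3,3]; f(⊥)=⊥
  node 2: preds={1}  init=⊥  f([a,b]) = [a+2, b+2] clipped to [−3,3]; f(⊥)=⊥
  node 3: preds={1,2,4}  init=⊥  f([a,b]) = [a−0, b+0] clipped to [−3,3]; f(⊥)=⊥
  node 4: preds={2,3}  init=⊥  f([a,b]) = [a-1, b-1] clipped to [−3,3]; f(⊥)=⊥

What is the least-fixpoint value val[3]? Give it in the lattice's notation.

Trace (5 dequeues):
  [1] u=0 | in ⊥ | out [1,2] | ==
  [2] u=1 | in ⊥ | out ⊥ | ==
  [3] u=2 | in ⊥ | out ⊥ | ==
  [4] u=3 | in ⊥ | out ⊥ | ==
  [5] u=4 | in ⊥ | out ⊥ | ==

Converged values:
  [0] [1,2]
  [1] ⊥
  [2] ⊥
  [3] ⊥
  [4] ⊥

⊥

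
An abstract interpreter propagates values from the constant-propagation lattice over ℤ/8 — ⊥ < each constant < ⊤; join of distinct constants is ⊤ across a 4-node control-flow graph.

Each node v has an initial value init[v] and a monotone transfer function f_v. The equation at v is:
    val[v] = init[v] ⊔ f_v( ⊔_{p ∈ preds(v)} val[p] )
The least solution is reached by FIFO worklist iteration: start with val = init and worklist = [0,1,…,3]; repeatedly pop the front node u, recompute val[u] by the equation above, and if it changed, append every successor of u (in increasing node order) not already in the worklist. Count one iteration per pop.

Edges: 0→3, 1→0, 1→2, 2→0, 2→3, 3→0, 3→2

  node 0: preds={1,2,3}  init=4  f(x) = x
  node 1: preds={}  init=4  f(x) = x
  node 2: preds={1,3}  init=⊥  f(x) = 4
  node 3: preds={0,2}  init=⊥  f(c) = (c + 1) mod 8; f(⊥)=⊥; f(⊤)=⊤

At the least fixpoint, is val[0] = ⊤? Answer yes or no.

yes

Trace (9 dequeues):
  [1] u=0 | in 4 | out 4 | ==
  [2] u=1 | in ⊥ | out 4 | ==
  [3] u=2 | in 4 | out 4 | prev ⊥ | push {0}
  [4] u=3 | in 4 | out 5 | prev ⊥ | push {2}
  [5] u=0 | in ⊤ | out ⊤ | prev 4 | push {3}
  [6] u=2 | in ⊤ | out 4 | ==
  [7] u=3 | in ⊤ | out ⊤ | prev 5 | push {0,2}
  [8] u=0 | in ⊤ | out ⊤ | ==
  [9] u=2 | in ⊤ | out 4 | ==

Converged values:
  [0] ⊤
  [1] 4
  [2] 4
  [3] ⊤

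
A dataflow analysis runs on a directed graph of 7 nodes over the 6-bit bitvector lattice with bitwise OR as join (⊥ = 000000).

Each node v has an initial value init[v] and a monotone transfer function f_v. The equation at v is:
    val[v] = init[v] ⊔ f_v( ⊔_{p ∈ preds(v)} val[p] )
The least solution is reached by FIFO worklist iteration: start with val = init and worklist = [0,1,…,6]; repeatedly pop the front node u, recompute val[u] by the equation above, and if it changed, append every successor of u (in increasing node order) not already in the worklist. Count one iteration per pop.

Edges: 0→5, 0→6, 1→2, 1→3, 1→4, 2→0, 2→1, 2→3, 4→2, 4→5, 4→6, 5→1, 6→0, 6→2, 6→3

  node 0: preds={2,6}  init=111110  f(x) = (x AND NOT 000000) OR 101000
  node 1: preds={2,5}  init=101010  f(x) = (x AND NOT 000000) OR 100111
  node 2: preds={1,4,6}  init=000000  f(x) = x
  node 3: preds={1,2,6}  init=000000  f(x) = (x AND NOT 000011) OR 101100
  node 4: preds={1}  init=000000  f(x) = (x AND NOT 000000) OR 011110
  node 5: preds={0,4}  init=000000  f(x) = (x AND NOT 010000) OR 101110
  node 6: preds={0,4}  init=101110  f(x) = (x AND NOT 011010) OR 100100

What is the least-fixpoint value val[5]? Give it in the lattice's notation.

101111

Trace (18 dequeues):
  [1] u=0 | in 101110 | out 111110 | ==
  [2] u=1 | in 000000 | out 101111 | prev 101010 | push {}
  [3] u=2 | in 101111 | out 101111 | prev 000000 | push {0,1}
  [4] u=3 | in 101111 | out 101100 | prev 000000 | push {}
  [5] u=4 | in 101111 | out 111111 | prev 000000 | push {2}
  [6] u=5 | in 111111 | out 101111 | prev 000000 | push {}
  [7] u=6 | in 111111 | out 101111 | prev 101110 | push {3}
  [8] u=0 | in 101111 | out 111111 | prev 111110 | push {5,6}
  [9] u=1 | in 101111 | out 101111 | ==
  [10] u=2 | in 111111 | out 111111 | prev 101111 | push {0,1}
  [11] u=3 | in 111111 | out 111100 | prev 101100 | push {}
  [12] u=5 | in 111111 | out 101111 | ==
  [13] u=6 | in 111111 | out 101111 | ==
  [14] u=0 | in 111111 | out 111111 | ==
  [15] u=1 | in 111111 | out 111111 | prev 101111 | push {2,3,4}
  [16] u=2 | in 111111 | out 111111 | ==
  [17] u=3 | in 111111 | out 111100 | ==
  [18] u=4 | in 111111 | out 111111 | ==

Converged values:
  [0] 111111
  [1] 111111
  [2] 111111
  [3] 111100
  [4] 111111
  [5] 101111
  [6] 101111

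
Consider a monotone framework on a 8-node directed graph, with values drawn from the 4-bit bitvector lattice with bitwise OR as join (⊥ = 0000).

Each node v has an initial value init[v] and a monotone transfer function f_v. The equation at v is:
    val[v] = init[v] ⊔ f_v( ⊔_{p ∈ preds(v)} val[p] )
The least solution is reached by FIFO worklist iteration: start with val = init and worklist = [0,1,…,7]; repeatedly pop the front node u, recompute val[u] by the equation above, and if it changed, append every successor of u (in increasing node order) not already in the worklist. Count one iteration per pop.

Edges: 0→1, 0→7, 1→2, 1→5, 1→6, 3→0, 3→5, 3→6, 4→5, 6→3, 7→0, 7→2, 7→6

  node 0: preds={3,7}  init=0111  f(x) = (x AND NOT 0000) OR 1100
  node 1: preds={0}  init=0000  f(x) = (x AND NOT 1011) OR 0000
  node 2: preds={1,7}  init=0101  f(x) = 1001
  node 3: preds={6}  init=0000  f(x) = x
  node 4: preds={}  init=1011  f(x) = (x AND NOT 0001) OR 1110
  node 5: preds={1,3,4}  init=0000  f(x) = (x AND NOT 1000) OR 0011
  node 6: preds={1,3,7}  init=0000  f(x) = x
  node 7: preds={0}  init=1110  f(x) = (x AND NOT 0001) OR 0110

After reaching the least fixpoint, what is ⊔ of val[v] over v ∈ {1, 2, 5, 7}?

1111

Worklist (12 pops):
  #1 pop 0: in=1110 → 1111 (was 0111); enqueue []
  #2 pop 1: in=1111 → 0100 (was 0000); enqueue []
  #3 pop 2: in=1110 → 1101 (was 0101); enqueue []
  #4 pop 3: in=0000 → 0000 (no change)
  #5 pop 4: in=0000 → 1111 (was 1011); enqueue []
  #6 pop 5: in=1111 → 0111 (was 0000); enqueue []
  #7 pop 6: in=1110 → 1110 (was 0000); enqueue [3]
  #8 pop 7: in=1111 → 1110 (no change)
  #9 pop 3: in=1110 → 1110 (was 0000); enqueue [0,5,6]
  #10 pop 0: in=1110 → 1111 (no change)
  #11 pop 5: in=1111 → 0111 (no change)
  #12 pop 6: in=1110 → 1110 (no change)

Fixpoint:
  val[0] = 1111
  val[1] = 0100
  val[2] = 1101
  val[3] = 1110
  val[4] = 1111
  val[5] = 0111
  val[6] = 1110
  val[7] = 1110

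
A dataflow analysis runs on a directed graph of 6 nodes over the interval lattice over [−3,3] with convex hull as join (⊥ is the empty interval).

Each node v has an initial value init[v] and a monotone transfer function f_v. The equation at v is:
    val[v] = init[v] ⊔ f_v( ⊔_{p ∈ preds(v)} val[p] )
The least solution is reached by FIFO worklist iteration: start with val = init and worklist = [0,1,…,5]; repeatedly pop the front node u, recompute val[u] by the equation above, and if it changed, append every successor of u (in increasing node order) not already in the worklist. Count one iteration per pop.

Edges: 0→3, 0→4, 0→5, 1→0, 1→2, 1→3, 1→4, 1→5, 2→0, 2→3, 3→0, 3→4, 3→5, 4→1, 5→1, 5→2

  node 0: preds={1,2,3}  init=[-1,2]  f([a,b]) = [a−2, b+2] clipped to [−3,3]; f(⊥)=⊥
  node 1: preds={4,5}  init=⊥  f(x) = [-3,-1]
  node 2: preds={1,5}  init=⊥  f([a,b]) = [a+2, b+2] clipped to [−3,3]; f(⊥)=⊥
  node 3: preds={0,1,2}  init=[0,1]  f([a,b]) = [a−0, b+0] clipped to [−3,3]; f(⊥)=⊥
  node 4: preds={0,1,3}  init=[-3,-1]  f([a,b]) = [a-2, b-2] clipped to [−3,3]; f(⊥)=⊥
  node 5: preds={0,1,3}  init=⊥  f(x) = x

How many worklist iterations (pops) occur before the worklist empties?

Iteration log — 13 steps:
  step 1. node 0  ⊔preds=[0,1]  new=[-2,3]  old=[-1,2]  +wl: 
  step 2. node 1  ⊔preds=[-3,-1]  new=[-3,-1]  old=⊥  +wl: 0
  step 3. node 2  ⊔preds=[-3,-1]  new=[-1,1]  old=⊥  +wl: 
  step 4. node 3  ⊔preds=[-3,3]  new=[-3,3]  old=[0,1]  +wl: 
  step 5. node 4  ⊔preds=[-3,3]  new=[-3,1]  old=[-3,-1]  +wl: 1
  step 6. node 5  ⊔preds=[-3,3]  new=[-3,3]  old=⊥  +wl: 2
  step 7. node 0  ⊔preds=[-3,3]  new=[-3,3]  old=[-2,3]  +wl: 3,4,5
  step 8. node 1  ⊔preds=[-3,3]  new=[-3,-1]  stable
  step 9. node 2  ⊔preds=[-3,3]  new=[-1,3]  old=[-1,1]  +wl: 0
  step 10. node 3  ⊔preds=[-3,3]  new=[-3,3]  stable
  step 11. node 4  ⊔preds=[-3,3]  new=[-3,1]  stable
  step 12. node 5  ⊔preds=[-3,3]  new=[-3,3]  stable
  step 13. node 0  ⊔preds=[-3,3]  new=[-3,3]  stable

Least fixpoint reached:
  node 0: [-3,3]
  node 1: [-3,-1]
  node 2: [-1,3]
  node 3: [-3,3]
  node 4: [-3,1]
  node 5: [-3,3]

13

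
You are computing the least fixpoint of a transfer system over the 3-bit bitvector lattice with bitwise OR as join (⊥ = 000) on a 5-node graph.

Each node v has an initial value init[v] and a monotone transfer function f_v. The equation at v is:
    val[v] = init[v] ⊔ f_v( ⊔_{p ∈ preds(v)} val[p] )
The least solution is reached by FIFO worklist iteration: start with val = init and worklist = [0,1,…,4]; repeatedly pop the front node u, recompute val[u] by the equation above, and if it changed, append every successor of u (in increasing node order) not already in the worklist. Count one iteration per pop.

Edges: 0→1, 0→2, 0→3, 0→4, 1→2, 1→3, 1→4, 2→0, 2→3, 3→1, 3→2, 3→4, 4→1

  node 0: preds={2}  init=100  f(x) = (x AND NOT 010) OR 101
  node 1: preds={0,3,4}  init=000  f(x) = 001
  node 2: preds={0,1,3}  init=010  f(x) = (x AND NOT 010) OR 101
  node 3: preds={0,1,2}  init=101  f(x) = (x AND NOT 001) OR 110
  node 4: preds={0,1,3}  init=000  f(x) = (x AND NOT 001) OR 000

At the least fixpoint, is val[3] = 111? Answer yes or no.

Iteration log — 8 steps:
  step 1. node 0  ⊔preds=010  new=101  old=100  +wl: 
  step 2. node 1  ⊔preds=101  new=001  old=000  +wl: 
  step 3. node 2  ⊔preds=101  new=111  old=010  +wl: 0
  step 4. node 3  ⊔preds=111  new=111  old=101  +wl: 1,2
  step 5. node 4  ⊔preds=111  new=110  old=000  +wl: 
  step 6. node 0  ⊔preds=111  new=101  stable
  step 7. node 1  ⊔preds=111  new=001  stable
  step 8. node 2  ⊔preds=111  new=111  stable

Least fixpoint reached:
  node 0: 101
  node 1: 001
  node 2: 111
  node 3: 111
  node 4: 110

yes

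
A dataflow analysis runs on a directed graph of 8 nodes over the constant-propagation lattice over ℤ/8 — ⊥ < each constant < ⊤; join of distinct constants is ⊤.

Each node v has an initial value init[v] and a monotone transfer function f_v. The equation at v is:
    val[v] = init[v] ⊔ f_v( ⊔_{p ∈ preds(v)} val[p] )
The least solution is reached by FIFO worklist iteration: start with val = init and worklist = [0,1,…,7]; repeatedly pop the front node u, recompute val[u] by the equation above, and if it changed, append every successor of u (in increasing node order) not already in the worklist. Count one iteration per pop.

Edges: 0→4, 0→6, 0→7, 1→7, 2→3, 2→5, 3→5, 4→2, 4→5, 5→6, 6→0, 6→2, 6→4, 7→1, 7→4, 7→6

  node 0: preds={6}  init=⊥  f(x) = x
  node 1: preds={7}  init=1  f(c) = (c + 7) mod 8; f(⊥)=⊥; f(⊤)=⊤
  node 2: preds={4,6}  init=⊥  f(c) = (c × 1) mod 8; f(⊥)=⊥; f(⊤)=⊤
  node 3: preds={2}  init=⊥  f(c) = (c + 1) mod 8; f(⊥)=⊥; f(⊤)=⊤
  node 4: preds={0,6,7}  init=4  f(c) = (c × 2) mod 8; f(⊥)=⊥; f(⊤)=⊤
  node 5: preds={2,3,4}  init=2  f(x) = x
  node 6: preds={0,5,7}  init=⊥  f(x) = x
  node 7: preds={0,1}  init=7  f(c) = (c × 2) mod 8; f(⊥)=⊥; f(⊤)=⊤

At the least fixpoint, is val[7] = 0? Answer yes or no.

Iteration log — 16 steps:
  step 1. node 0  ⊔preds=⊥  new=⊥  stable
  step 2. node 1  ⊔preds=7  new=⊤  old=1  +wl: 
  step 3. node 2  ⊔preds=4  new=4  old=⊥  +wl: 
  step 4. node 3  ⊔preds=4  new=5  old=⊥  +wl: 
  step 5. node 4  ⊔preds=7  new=⊤  old=4  +wl: 2
  step 6. node 5  ⊔preds=⊤  new=⊤  old=2  +wl: 
  step 7. node 6  ⊔preds=⊤  new=⊤  old=⊥  +wl: 0,4
  step 8. node 7  ⊔preds=⊤  new=⊤  old=7  +wl: 1,6
  step 9. node 2  ⊔preds=⊤  new=⊤  old=4  +wl: 3,5
  step 10. node 0  ⊔preds=⊤  new=⊤  old=⊥  +wl: 7
  step 11. node 4  ⊔preds=⊤  new=⊤  stable
  step 12. node 1  ⊔preds=⊤  new=⊤  stable
  step 13. node 6  ⊔preds=⊤  new=⊤  stable
  step 14. node 3  ⊔preds=⊤  new=⊤  old=5  +wl: 
  step 15. node 5  ⊔preds=⊤  new=⊤  stable
  step 16. node 7  ⊔preds=⊤  new=⊤  stable

Least fixpoint reached:
  node 0: ⊤
  node 1: ⊤
  node 2: ⊤
  node 3: ⊤
  node 4: ⊤
  node 5: ⊤
  node 6: ⊤
  node 7: ⊤

no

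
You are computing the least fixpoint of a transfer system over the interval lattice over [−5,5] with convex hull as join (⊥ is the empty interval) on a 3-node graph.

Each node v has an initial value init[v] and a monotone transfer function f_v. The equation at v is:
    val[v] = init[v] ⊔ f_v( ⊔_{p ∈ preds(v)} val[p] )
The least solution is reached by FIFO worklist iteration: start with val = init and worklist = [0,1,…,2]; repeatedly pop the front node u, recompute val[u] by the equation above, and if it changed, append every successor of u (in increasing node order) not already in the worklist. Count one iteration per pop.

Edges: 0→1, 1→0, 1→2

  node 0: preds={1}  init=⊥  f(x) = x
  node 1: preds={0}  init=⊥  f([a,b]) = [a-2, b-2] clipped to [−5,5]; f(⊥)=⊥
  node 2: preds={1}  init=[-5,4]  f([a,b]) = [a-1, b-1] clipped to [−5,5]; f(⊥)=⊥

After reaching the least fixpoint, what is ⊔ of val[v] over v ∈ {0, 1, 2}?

Worklist (3 pops):
  #1 pop 0: in=⊥ → ⊥ (no change)
  #2 pop 1: in=⊥ → ⊥ (no change)
  #3 pop 2: in=⊥ → [-5,4] (no change)

Fixpoint:
  val[0] = ⊥
  val[1] = ⊥
  val[2] = [-5,4]

[-5,4]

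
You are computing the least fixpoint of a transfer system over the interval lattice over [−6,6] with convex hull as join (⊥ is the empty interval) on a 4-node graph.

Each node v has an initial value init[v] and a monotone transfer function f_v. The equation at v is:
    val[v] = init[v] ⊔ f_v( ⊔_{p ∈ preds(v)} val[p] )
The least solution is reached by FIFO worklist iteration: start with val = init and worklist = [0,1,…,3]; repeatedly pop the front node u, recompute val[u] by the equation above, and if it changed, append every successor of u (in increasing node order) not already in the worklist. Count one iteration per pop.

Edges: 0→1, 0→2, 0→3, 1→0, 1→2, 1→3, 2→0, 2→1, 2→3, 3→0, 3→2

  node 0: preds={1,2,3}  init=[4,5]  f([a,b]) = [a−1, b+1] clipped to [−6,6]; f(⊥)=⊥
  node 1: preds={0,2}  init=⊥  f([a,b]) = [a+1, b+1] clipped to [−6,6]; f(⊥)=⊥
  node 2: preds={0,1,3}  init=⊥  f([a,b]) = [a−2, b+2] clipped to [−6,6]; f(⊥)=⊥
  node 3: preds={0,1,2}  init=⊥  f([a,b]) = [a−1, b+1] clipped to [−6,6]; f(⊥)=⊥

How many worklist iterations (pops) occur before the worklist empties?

17

Iteration log — 17 steps:
  step 1. node 0  ⊔preds=⊥  new=[4,5]  stable
  step 2. node 1  ⊔preds=[4,5]  new=[5,6]  old=⊥  +wl: 0
  step 3. node 2  ⊔preds=[4,6]  new=[2,6]  old=⊥  +wl: 1
  step 4. node 3  ⊔preds=[2,6]  new=[1,6]  old=⊥  +wl: 2
  step 5. node 0  ⊔preds=[1,6]  new=[0,6]  old=[4,5]  +wl: 3
  step 6. node 1  ⊔preds=[0,6]  new=[1,6]  old=[5,6]  +wl: 0
  step 7. node 2  ⊔preds=[0,6]  new=[-2,6]  old=[2,6]  +wl: 1
  step 8. node 3  ⊔preds=[-2,6]  new=[-3,6]  old=[1,6]  +wl: 2
  step 9. node 0  ⊔preds=[-3,6]  new=[-4,6]  old=[0,6]  +wl: 3
  step 10. node 1  ⊔preds=[-4,6]  new=[-3,6]  old=[1,6]  +wl: 0
  step 11. node 2  ⊔preds=[-4,6]  new=[-6,6]  old=[-2,6]  +wl: 1
  step 12. node 3  ⊔preds=[-6,6]  new=[-6,6]  old=[-3,6]  +wl: 2
  step 13. node 0  ⊔preds=[-6,6]  new=[-6,6]  old=[-4,6]  +wl: 3
  step 14. node 1  ⊔preds=[-6,6]  new=[-5,6]  old=[-3,6]  +wl: 0
  step 15. node 2  ⊔preds=[-6,6]  new=[-6,6]  stable
  step 16. node 3  ⊔preds=[-6,6]  new=[-6,6]  stable
  step 17. node 0  ⊔preds=[-6,6]  new=[-6,6]  stable

Least fixpoint reached:
  node 0: [-6,6]
  node 1: [-5,6]
  node 2: [-6,6]
  node 3: [-6,6]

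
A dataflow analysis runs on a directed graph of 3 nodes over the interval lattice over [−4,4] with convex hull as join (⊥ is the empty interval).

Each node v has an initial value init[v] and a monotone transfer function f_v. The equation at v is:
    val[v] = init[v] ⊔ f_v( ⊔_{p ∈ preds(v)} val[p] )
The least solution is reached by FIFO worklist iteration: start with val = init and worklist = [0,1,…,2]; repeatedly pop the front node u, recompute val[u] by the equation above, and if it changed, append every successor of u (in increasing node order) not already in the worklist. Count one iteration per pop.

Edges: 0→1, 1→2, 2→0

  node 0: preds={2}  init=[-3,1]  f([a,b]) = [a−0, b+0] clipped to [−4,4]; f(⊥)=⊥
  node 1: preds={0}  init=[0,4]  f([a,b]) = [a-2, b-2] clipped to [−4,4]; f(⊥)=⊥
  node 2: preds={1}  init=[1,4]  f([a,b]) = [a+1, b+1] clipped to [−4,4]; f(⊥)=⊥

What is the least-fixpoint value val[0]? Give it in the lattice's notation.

Trace (4 dequeues):
  [1] u=0 | in [1,4] | out [-3,4] | prev [-3,1] | push {}
  [2] u=1 | in [-3,4] | out [-4,4] | prev [0,4] | push {}
  [3] u=2 | in [-4,4] | out [-3,4] | prev [1,4] | push {0}
  [4] u=0 | in [-3,4] | out [-3,4] | ==

Converged values:
  [0] [-3,4]
  [1] [-4,4]
  [2] [-3,4]

[-3,4]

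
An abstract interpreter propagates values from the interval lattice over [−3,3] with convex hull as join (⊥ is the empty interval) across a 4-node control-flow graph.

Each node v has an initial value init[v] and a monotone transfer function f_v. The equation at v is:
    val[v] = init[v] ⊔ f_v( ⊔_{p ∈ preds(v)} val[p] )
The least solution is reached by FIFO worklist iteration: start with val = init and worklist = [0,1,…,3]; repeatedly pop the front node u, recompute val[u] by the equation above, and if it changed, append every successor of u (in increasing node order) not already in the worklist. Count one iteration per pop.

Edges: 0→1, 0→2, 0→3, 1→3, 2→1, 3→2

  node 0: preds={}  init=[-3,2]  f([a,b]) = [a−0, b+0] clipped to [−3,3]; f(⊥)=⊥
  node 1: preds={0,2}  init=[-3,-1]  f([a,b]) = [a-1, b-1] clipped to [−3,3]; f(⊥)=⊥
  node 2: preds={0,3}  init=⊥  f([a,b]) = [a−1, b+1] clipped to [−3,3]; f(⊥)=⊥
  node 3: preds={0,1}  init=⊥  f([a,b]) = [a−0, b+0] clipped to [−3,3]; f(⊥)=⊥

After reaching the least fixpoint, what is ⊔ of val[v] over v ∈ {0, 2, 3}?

Worklist (7 pops):
  #1 pop 0: in=⊥ → [-3,2] (no change)
  #2 pop 1: in=[-3,2] → [-3,1] (was [-3,-1]); enqueue []
  #3 pop 2: in=[-3,2] → [-3,3] (was ⊥); enqueue [1]
  #4 pop 3: in=[-3,2] → [-3,2] (was ⊥); enqueue [2]
  #5 pop 1: in=[-3,3] → [-3,2] (was [-3,1]); enqueue [3]
  #6 pop 2: in=[-3,2] → [-3,3] (no change)
  #7 pop 3: in=[-3,2] → [-3,2] (no change)

Fixpoint:
  val[0] = [-3,2]
  val[1] = [-3,2]
  val[2] = [-3,3]
  val[3] = [-3,2]

[-3,3]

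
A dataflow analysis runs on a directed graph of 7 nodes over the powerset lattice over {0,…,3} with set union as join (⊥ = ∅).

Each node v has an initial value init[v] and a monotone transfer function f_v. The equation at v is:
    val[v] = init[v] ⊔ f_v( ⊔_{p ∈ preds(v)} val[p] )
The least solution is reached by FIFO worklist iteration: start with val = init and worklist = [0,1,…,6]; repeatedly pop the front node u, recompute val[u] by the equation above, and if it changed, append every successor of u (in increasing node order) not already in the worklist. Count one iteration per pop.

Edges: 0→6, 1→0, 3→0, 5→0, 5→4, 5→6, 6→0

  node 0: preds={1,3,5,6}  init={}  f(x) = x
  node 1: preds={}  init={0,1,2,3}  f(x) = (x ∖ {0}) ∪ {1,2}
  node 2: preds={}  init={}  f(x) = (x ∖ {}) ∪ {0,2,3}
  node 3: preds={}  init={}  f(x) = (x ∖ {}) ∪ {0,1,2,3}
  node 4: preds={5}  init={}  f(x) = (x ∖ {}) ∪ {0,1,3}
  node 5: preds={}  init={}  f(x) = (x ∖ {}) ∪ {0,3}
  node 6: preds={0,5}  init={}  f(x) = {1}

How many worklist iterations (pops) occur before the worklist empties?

Trace (9 dequeues):
  [1] u=0 | in {0,1,2,3} | out {0,1,2,3} | prev {} | push {}
  [2] u=1 | in {} | out {0,1,2,3} | ==
  [3] u=2 | in {} | out {0,2,3} | prev {} | push {}
  [4] u=3 | in {} | out {0,1,2,3} | prev {} | push {0}
  [5] u=4 | in {} | out {0,1,3} | prev {} | push {}
  [6] u=5 | in {} | out {0,3} | prev {} | push {4}
  [7] u=6 | in {0,1,2,3} | out {1} | prev {} | push {}
  [8] u=0 | in {0,1,2,3} | out {0,1,2,3} | ==
  [9] u=4 | in {0,3} | out {0,1,3} | ==

Converged values:
  [0] {0,1,2,3}
  [1] {0,1,2,3}
  [2] {0,2,3}
  [3] {0,1,2,3}
  [4] {0,1,3}
  [5] {0,3}
  [6] {1}

9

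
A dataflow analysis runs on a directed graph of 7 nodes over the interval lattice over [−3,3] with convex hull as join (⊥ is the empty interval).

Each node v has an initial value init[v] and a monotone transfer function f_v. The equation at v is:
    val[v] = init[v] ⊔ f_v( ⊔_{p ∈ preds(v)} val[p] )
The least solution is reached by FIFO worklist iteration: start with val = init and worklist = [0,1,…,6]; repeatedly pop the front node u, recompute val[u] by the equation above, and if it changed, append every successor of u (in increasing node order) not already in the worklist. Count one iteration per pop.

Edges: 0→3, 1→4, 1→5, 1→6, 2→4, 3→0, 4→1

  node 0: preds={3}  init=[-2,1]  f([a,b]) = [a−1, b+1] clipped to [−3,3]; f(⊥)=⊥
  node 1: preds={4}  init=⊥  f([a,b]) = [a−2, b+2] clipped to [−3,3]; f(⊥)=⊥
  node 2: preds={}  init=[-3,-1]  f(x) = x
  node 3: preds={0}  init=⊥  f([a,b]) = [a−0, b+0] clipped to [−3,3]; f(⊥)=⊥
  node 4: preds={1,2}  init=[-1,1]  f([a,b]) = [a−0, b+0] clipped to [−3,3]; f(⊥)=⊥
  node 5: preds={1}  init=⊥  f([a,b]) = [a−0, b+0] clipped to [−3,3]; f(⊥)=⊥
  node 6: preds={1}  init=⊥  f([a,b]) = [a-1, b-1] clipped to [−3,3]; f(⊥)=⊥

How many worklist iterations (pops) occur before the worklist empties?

13

Trace (13 dequeues):
  [1] u=0 | in ⊥ | out [-2,1] | ==
  [2] u=1 | in [-1,1] | out [-3,3] | prev ⊥ | push {}
  [3] u=2 | in ⊥ | out [-3,-1] | ==
  [4] u=3 | in [-2,1] | out [-2,1] | prev ⊥ | push {0}
  [5] u=4 | in [-3,3] | out [-3,3] | prev [-1,1] | push {1}
  [6] u=5 | in [-3,3] | out [-3,3] | prev ⊥ | push {}
  [7] u=6 | in [-3,3] | out [-3,2] | prev ⊥ | push {}
  [8] u=0 | in [-2,1] | out [-3,2] | prev [-2,1] | push {3}
  [9] u=1 | in [-3,3] | out [-3,3] | ==
  [10] u=3 | in [-3,2] | out [-3,2] | prev [-2,1] | push {0}
  [11] u=0 | in [-3,2] | out [-3,3] | prev [-3,2] | push {3}
  [12] u=3 | in [-3,3] | out [-3,3] | prev [-3,2] | push {0}
  [13] u=0 | in [-3,3] | out [-3,3] | ==

Converged values:
  [0] [-3,3]
  [1] [-3,3]
  [2] [-3,-1]
  [3] [-3,3]
  [4] [-3,3]
  [5] [-3,3]
  [6] [-3,2]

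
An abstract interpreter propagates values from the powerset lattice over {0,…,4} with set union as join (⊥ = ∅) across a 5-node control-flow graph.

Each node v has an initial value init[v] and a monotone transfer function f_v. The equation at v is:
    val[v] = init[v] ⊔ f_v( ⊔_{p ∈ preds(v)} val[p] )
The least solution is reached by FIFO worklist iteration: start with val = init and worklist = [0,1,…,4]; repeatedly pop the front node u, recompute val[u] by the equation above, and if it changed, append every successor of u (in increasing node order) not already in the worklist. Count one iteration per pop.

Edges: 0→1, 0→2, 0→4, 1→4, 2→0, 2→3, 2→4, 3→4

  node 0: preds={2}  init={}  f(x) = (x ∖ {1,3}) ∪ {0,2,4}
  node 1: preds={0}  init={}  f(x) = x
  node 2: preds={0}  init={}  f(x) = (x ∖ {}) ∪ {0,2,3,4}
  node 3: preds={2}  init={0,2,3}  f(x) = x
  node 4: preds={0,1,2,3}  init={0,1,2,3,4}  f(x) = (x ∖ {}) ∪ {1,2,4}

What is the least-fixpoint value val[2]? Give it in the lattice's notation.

{0,2,3,4}

Iteration log — 6 steps:
  step 1. node 0  ⊔preds={}  new={0,2,4}  old={}  +wl: 
  step 2. node 1  ⊔preds={0,2,4}  new={0,2,4}  old={}  +wl: 
  step 3. node 2  ⊔preds={0,2,4}  new={0,2,3,4}  old={}  +wl: 0
  step 4. node 3  ⊔preds={0,2,3,4}  new={0,2,3,4}  old={0,2,3}  +wl: 
  step 5. node 4  ⊔preds={0,2,3,4}  new={0,1,2,3,4}  stable
  step 6. node 0  ⊔preds={0,2,3,4}  new={0,2,4}  stable

Least fixpoint reached:
  node 0: {0,2,4}
  node 1: {0,2,4}
  node 2: {0,2,3,4}
  node 3: {0,2,3,4}
  node 4: {0,1,2,3,4}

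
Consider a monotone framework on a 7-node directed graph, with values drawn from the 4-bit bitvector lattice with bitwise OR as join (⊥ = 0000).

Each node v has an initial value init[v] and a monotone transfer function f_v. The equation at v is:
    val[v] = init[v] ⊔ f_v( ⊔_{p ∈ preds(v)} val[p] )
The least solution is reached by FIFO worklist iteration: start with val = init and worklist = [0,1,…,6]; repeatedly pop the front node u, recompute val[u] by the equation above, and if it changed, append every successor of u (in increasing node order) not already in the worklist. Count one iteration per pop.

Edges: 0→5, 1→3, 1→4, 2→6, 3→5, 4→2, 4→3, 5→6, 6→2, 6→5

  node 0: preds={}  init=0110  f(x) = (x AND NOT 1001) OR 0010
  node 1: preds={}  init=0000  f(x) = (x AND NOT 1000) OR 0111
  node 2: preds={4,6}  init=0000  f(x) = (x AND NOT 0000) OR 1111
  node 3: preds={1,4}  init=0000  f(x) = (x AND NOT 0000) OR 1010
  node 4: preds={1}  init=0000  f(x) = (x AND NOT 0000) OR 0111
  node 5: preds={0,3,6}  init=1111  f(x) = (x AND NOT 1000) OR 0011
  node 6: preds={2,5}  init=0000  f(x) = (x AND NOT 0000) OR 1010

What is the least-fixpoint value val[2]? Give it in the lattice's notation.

1111

Iteration log — 10 steps:
  step 1. node 0  ⊔preds=0000  new=0110  stable
  step 2. node 1  ⊔preds=0000  new=0111  old=0000  +wl: 
  step 3. node 2  ⊔preds=0000  new=1111  old=0000  +wl: 
  step 4. node 3  ⊔preds=0111  new=1111  old=0000  +wl: 
  step 5. node 4  ⊔preds=0111  new=0111  old=0000  +wl: 2,3
  step 6. node 5  ⊔preds=1111  new=1111  stable
  step 7. node 6  ⊔preds=1111  new=1111  old=0000  +wl: 5
  step 8. node 2  ⊔preds=1111  new=1111  stable
  step 9. node 3  ⊔preds=0111  new=1111  stable
  step 10. node 5  ⊔preds=1111  new=1111  stable

Least fixpoint reached:
  node 0: 0110
  node 1: 0111
  node 2: 1111
  node 3: 1111
  node 4: 0111
  node 5: 1111
  node 6: 1111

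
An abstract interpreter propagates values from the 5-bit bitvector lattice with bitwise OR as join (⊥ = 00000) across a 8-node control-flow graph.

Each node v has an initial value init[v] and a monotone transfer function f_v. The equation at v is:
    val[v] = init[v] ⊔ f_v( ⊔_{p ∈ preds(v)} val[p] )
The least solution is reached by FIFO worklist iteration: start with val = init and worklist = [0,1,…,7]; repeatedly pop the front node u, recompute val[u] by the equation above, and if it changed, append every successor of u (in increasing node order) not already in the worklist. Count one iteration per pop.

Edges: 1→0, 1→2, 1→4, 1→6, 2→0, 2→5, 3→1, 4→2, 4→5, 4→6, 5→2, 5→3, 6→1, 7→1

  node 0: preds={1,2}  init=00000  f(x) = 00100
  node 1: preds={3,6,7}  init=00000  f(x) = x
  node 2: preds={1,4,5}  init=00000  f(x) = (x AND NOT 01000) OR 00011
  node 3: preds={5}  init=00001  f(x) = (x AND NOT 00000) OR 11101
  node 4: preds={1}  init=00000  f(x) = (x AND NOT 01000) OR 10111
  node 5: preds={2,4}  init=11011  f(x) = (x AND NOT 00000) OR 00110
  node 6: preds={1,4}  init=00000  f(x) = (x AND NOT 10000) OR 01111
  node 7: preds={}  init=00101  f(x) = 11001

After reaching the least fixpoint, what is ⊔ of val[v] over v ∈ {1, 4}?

11111

Iteration log — 15 steps:
  step 1. node 0  ⊔preds=00000  new=00100  old=00000  +wl: 
  step 2. node 1  ⊔preds=00101  new=00101  old=00000  +wl: 0
  step 3. node 2  ⊔preds=11111  new=10111  old=00000  +wl: 
  step 4. node 3  ⊔preds=11011  new=11111  old=00001  +wl: 1
  step 5. node 4  ⊔preds=00101  new=10111  old=00000  +wl: 2
  step 6. node 5  ⊔preds=10111  new=11111  old=11011  +wl: 3
  step 7. node 6  ⊔preds=10111  new=01111  old=00000  +wl: 
  step 8. node 7  ⊔preds=00000  new=11101  old=00101  +wl: 
  step 9. node 0  ⊔preds=10111  new=00100  stable
  step 10. node 1  ⊔preds=11111  new=11111  old=00101  +wl: 0,4,6
  step 11. node 2  ⊔preds=11111  new=10111  stable
  step 12. node 3  ⊔preds=11111  new=11111  stable
  step 13. node 0  ⊔preds=11111  new=00100  stable
  step 14. node 4  ⊔preds=11111  new=10111  stable
  step 15. node 6  ⊔preds=11111  new=01111  stable

Least fixpoint reached:
  node 0: 00100
  node 1: 11111
  node 2: 10111
  node 3: 11111
  node 4: 10111
  node 5: 11111
  node 6: 01111
  node 7: 11101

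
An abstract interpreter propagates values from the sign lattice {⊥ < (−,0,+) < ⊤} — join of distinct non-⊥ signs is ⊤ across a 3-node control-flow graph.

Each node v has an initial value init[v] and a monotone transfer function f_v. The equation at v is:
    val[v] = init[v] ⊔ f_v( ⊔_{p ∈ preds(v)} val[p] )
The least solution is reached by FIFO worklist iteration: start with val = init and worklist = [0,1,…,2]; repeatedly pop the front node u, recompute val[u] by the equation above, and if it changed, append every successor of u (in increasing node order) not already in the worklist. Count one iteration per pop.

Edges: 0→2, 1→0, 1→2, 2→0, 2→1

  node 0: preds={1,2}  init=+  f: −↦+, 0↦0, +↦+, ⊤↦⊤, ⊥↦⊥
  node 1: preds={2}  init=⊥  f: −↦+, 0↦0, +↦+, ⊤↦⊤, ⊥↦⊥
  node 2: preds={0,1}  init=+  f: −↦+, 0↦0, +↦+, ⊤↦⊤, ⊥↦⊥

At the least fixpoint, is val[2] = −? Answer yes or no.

no

Iteration log — 4 steps:
  step 1. node 0  ⊔preds=+  new=+  stable
  step 2. node 1  ⊔preds=+  new=+  old=⊥  +wl: 0
  step 3. node 2  ⊔preds=+  new=+  stable
  step 4. node 0  ⊔preds=+  new=+  stable

Least fixpoint reached:
  node 0: +
  node 1: +
  node 2: +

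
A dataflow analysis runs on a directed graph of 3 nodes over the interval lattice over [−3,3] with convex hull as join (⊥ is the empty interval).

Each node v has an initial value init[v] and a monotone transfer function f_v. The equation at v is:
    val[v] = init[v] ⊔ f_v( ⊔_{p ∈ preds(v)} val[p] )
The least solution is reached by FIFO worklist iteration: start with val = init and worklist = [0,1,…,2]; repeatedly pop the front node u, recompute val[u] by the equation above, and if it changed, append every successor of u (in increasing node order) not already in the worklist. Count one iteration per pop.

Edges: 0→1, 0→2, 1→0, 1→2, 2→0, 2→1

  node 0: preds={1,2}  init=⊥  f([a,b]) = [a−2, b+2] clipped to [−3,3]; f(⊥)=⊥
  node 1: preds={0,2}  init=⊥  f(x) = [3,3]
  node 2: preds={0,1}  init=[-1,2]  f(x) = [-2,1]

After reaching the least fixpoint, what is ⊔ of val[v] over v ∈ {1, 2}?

[-2,3]

Worklist (5 pops):
  #1 pop 0: in=[-1,2] → [-3,3] (was ⊥); enqueue []
  #2 pop 1: in=[-3,3] → [3,3] (was ⊥); enqueue [0]
  #3 pop 2: in=[-3,3] → [-2,2] (was [-1,2]); enqueue [1]
  #4 pop 0: in=[-2,3] → [-3,3] (no change)
  #5 pop 1: in=[-3,3] → [3,3] (no change)

Fixpoint:
  val[0] = [-3,3]
  val[1] = [3,3]
  val[2] = [-2,2]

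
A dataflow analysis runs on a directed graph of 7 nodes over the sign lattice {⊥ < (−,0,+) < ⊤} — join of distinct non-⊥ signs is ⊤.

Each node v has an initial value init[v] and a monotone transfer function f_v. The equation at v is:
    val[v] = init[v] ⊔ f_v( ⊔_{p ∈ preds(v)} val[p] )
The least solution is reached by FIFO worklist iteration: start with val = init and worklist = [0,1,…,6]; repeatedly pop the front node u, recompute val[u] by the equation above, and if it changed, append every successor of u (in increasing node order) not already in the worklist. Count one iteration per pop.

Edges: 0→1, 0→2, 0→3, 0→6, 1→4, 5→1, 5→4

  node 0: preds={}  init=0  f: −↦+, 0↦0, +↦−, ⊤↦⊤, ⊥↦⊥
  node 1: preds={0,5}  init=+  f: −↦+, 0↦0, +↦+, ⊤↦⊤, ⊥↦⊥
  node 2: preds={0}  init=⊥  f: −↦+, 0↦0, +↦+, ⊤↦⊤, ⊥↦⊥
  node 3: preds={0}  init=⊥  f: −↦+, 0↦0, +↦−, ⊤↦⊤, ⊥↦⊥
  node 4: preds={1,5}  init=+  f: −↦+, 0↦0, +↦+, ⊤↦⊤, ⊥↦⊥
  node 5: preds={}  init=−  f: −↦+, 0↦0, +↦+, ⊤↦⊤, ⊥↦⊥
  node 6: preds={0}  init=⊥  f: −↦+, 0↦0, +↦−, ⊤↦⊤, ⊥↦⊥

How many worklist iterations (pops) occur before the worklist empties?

7

Trace (7 dequeues):
  [1] u=0 | in ⊥ | out 0 | ==
  [2] u=1 | in ⊤ | out ⊤ | prev + | push {}
  [3] u=2 | in 0 | out 0 | prev ⊥ | push {}
  [4] u=3 | in 0 | out 0 | prev ⊥ | push {}
  [5] u=4 | in ⊤ | out ⊤ | prev + | push {}
  [6] u=5 | in ⊥ | out − | ==
  [7] u=6 | in 0 | out 0 | prev ⊥ | push {}

Converged values:
  [0] 0
  [1] ⊤
  [2] 0
  [3] 0
  [4] ⊤
  [5] −
  [6] 0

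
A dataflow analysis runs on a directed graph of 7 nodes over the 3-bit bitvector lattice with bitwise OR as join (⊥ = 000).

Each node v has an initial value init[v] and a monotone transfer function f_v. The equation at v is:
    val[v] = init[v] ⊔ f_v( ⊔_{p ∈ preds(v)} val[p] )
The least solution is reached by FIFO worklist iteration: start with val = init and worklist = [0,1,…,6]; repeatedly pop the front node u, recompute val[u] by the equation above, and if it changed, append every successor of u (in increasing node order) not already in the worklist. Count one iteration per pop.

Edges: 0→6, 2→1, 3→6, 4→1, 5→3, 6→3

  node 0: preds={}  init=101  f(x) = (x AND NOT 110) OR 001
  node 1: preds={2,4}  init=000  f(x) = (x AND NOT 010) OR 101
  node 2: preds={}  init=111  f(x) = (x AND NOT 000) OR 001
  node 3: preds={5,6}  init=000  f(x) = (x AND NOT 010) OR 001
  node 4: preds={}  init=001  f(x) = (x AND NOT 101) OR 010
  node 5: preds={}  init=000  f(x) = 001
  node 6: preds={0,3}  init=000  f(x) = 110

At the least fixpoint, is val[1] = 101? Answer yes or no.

Iteration log — 10 steps:
  step 1. node 0  ⊔preds=000  new=101  stable
  step 2. node 1  ⊔preds=111  new=101  old=000  +wl: 
  step 3. node 2  ⊔preds=000  new=111  stable
  step 4. node 3  ⊔preds=000  new=001  old=000  +wl: 
  step 5. node 4  ⊔preds=000  new=011  old=001  +wl: 1
  step 6. node 5  ⊔preds=000  new=001  old=000  +wl: 3
  step 7. node 6  ⊔preds=101  new=110  old=000  +wl: 
  step 8. node 1  ⊔preds=111  new=101  stable
  step 9. node 3  ⊔preds=111  new=101  old=001  +wl: 6
  step 10. node 6  ⊔preds=101  new=110  stable

Least fixpoint reached:
  node 0: 101
  node 1: 101
  node 2: 111
  node 3: 101
  node 4: 011
  node 5: 001
  node 6: 110

yes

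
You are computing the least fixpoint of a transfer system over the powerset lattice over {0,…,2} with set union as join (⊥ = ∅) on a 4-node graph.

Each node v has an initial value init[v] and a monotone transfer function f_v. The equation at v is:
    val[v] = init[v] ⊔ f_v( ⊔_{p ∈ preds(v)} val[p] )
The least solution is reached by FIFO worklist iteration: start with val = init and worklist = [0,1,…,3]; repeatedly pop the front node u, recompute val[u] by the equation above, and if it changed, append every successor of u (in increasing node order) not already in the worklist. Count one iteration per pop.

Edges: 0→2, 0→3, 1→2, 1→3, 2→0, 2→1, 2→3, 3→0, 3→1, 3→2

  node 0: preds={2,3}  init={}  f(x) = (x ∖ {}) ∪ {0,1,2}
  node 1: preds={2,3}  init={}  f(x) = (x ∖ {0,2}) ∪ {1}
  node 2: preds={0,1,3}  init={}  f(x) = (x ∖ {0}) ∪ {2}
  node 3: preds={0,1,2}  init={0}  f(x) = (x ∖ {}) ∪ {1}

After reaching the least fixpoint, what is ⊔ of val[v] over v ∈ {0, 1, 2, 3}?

Iteration log — 7 steps:
  step 1. node 0  ⊔preds={0}  new={0,1,2}  old={}  +wl: 
  step 2. node 1  ⊔preds={0}  new={1}  old={}  +wl: 
  step 3. node 2  ⊔preds={0,1,2}  new={1,2}  old={}  +wl: 0,1
  step 4. node 3  ⊔preds={0,1,2}  new={0,1,2}  old={0}  +wl: 2
  step 5. node 0  ⊔preds={0,1,2}  new={0,1,2}  stable
  step 6. node 1  ⊔preds={0,1,2}  new={1}  stable
  step 7. node 2  ⊔preds={0,1,2}  new={1,2}  stable

Least fixpoint reached:
  node 0: {0,1,2}
  node 1: {1}
  node 2: {1,2}
  node 3: {0,1,2}

{0,1,2}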